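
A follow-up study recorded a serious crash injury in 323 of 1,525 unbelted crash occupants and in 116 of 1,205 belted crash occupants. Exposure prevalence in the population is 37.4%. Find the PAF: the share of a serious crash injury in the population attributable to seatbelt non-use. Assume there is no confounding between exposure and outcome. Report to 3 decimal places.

p₁ = P(outcome | exposed) = 323/1525 = 0.2118
p₀ = P(outcome | unexposed) = 116/1205 = 0.096266
Overall risk P(Y=1) = π·p₁ + (1−π)·p₀ = 0.374×0.2118 + 0.626×0.096266 = 0.13948.
Under exogeneity, PAF = [P(Y=1) − p₀] / P(Y=1).
PAF = (0.13948 − 0.096266) / 0.13948 ≈ 0.3098

PAF ≈ 0.310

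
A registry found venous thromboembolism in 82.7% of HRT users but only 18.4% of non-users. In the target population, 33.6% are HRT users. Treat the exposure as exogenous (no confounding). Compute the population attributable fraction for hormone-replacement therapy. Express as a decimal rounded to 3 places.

p₁ = 0.827, p₀ = 0.184.
Overall risk P(Y=1) = π·p₁ + (1−π)·p₀ = 0.336×0.827 + 0.664×0.184 = 0.40005.
Under exogeneity, PAF = [P(Y=1) − p₀] / P(Y=1).
PAF = (0.40005 − 0.184) / 0.40005 ≈ 0.5401

PAF ≈ 0.540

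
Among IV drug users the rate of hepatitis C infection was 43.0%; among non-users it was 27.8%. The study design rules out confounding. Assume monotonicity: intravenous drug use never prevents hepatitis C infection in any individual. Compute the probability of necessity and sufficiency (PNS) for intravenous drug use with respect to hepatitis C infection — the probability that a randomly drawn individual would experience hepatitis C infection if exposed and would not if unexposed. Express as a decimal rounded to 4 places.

PNS ≈ 0.1520

p₁ = 0.43, p₀ = 0.278.
Under exogeneity and monotonicity, PNS = p₁ − p₀.
PNS = 0.43 − 0.278 = 0.152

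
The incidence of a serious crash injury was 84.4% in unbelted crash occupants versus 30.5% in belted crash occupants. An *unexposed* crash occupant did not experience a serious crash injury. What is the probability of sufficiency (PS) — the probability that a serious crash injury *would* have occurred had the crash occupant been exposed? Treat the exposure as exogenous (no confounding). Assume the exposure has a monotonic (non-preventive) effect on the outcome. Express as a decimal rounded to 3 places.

PS ≈ 0.776

p₁ = 0.844, p₀ = 0.305.
Under exogeneity and monotonicity, PS = (p₁ − p₀) / (1 − p₀).
PS = (0.844 − 0.305) / (1 − 0.305) = 0.539 / 0.695 ≈ 0.7755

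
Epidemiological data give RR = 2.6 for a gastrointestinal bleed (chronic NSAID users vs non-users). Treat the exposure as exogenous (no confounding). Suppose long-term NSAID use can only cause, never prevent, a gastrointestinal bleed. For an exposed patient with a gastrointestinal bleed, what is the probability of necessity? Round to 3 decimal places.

Under exogeneity and monotonicity, PN = (RR − 1) / RR = 1 − 1/RR.
PN = (2.6 − 1) / 2.6 = 1.6 / 2.6 ≈ 0.6154

PN ≈ 0.615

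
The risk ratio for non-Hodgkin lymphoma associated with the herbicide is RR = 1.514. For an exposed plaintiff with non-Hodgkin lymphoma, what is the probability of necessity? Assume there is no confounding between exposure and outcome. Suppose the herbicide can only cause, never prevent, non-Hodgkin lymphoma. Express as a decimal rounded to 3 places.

Under exogeneity and monotonicity, PN = (RR − 1) / RR = 1 − 1/RR.
PN = (1.514 − 1) / 1.514 = 0.514 / 1.514 ≈ 0.3395

PN ≈ 0.339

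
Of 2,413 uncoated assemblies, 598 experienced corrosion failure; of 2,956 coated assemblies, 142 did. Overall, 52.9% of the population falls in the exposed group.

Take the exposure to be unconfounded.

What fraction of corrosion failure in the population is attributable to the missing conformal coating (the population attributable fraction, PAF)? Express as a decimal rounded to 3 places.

p₁ = P(outcome | exposed) = 598/2413 = 0.24782
p₀ = P(outcome | unexposed) = 142/2956 = 0.048038
Overall risk P(Y=1) = π·p₁ + (1−π)·p₀ = 0.529×0.24782 + 0.471×0.048038 = 0.15372.
Under exogeneity, PAF = [P(Y=1) − p₀] / P(Y=1).
PAF = (0.15372 − 0.048038) / 0.15372 ≈ 0.6875

PAF ≈ 0.688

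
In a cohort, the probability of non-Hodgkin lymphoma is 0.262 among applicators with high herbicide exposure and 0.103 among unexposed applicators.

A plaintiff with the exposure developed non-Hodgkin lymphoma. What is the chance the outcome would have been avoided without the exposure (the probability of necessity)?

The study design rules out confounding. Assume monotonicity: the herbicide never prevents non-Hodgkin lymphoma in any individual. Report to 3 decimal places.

PN ≈ 0.607

Let p₁ = 0.262, p₀ = 0.103.
Under exogeneity and monotonicity, PN = (p₁ − p₀) / p₁.
PN = (0.262 − 0.103) / 0.262 = 0.159 / 0.262 ≈ 0.6069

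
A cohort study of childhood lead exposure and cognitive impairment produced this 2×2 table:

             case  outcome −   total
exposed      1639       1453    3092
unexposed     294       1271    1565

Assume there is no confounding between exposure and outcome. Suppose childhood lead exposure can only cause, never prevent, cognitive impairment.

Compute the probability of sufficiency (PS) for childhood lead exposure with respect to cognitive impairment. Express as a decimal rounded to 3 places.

PS ≈ 0.421

p₁ = P(outcome | exposed) = 1639/3092 = 0.53008
p₀ = P(outcome | unexposed) = 294/1565 = 0.18786
Under exogeneity and monotonicity, PS = (p₁ − p₀) / (1 − p₀).
PS = (0.53008 − 0.18786) / (1 − 0.18786) = 0.34222 / 0.81214 ≈ 0.4214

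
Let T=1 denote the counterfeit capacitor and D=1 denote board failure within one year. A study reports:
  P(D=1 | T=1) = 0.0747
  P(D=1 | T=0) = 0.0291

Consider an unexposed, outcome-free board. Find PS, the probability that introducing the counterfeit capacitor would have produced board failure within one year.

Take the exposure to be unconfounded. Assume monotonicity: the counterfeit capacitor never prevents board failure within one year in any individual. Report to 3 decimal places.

Let p₁ = 0.0747, p₀ = 0.0291.
Under exogeneity and monotonicity, PS = (p₁ − p₀) / (1 − p₀).
PS = (0.0747 − 0.0291) / (1 − 0.0291) = 0.0456 / 0.9709 ≈ 0.0470

PS ≈ 0.047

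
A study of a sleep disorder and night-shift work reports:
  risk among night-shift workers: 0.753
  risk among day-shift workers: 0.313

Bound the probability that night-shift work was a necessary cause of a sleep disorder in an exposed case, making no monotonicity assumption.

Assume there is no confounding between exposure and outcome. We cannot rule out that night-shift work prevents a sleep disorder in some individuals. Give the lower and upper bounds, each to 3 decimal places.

Let p₁ = 0.753, p₀ = 0.313.
Under exogeneity alone the bounds on PN are max{0,(p₁−p₀)/p₁} ≤ PN ≤ min{1,(1−p₀)/p₁}.
  lower = (p₁ − p₀)/p₁ = 0.44 / 0.753 ≈ 0.5843
  upper = min{1, (1 − p₀)/p₁} = 0.687 / 0.753 ≈ 0.9124

0.584 ≤ PN ≤ 0.912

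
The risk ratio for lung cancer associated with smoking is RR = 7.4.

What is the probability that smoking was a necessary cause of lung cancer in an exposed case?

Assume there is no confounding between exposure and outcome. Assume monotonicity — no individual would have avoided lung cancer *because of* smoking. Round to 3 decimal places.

Under exogeneity and monotonicity, PN = (RR − 1) / RR = 1 − 1/RR.
PN = (7.4 − 1) / 7.4 = 6.4 / 7.4 ≈ 0.8649

PN ≈ 0.865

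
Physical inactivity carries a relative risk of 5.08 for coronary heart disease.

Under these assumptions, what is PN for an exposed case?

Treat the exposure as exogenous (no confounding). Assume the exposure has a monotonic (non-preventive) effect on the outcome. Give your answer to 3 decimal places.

Under exogeneity and monotonicity, PN = (RR − 1) / RR = 1 − 1/RR.
PN = (5.08 − 1) / 5.08 = 4.08 / 5.08 ≈ 0.8031

PN ≈ 0.803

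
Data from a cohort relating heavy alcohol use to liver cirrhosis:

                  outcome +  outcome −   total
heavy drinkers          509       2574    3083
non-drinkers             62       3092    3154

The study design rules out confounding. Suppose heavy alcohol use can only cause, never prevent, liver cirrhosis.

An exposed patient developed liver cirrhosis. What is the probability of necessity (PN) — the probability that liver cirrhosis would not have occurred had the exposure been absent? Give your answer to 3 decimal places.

PN ≈ 0.881

p₁ = P(outcome | exposed) = 509/3083 = 0.1651
p₀ = P(outcome | unexposed) = 62/3154 = 0.019658
Under exogeneity and monotonicity, PN = (p₁ − p₀)/p₁.
PN = (0.1651 − 0.019658) / 0.1651 ≈ 0.8809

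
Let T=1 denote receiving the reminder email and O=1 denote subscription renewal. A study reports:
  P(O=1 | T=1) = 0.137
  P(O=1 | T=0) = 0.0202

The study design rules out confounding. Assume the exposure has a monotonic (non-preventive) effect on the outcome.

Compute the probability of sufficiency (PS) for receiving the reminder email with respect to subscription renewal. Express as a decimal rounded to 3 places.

Let p₁ = 0.137, p₀ = 0.0202.
Under exogeneity and monotonicity, PS = (p₁ − p₀) / (1 − p₀).
PS = (0.137 − 0.0202) / (1 − 0.0202) = 0.1168 / 0.9798 ≈ 0.1192

PS ≈ 0.119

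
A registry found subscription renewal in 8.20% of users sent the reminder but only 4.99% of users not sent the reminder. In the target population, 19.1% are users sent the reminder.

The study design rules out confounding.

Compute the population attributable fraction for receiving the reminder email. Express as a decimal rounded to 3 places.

PAF ≈ 0.109

p₁ = 0.082, p₀ = 0.0499.
Overall risk P(Y=1) = π·p₁ + (1−π)·p₀ = 0.191×0.082 + 0.809×0.0499 = 0.056031.
Under exogeneity, PAF = [P(Y=1) − p₀] / P(Y=1).
PAF = (0.056031 − 0.0499) / 0.056031 ≈ 0.1094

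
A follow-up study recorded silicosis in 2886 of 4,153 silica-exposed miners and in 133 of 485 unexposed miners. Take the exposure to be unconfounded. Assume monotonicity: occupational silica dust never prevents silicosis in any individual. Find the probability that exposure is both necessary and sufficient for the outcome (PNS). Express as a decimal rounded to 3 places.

PNS ≈ 0.421

p₁ = P(outcome | exposed) = 2886/4153 = 0.69492
p₀ = P(outcome | unexposed) = 133/485 = 0.27423
Under exogeneity and monotonicity, PNS = p₁ − p₀.
PNS = 0.69492 − 0.27423 = 0.42069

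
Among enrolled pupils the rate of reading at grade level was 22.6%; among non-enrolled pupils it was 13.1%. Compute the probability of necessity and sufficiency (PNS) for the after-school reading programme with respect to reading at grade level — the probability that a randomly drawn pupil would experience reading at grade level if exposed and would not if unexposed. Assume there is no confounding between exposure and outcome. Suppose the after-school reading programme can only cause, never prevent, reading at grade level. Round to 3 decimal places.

PNS ≈ 0.095

p₁ = 0.226, p₀ = 0.131.
Under exogeneity and monotonicity, PNS = p₁ − p₀.
PNS = 0.226 − 0.131 = 0.095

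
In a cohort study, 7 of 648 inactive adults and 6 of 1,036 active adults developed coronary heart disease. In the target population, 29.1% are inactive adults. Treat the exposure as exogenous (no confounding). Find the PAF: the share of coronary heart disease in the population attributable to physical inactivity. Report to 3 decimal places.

PAF ≈ 0.201

p₁ = P(outcome | exposed) = 7/648 = 0.010802
p₀ = P(outcome | unexposed) = 6/1036 = 0.0057915
Overall risk P(Y=1) = π·p₁ + (1−π)·p₀ = 0.291×0.010802 + 0.709×0.0057915 = 0.0072497.
Under exogeneity, PAF = [P(Y=1) − p₀] / P(Y=1).
PAF = (0.0072497 − 0.0057915) / 0.0072497 ≈ 0.2011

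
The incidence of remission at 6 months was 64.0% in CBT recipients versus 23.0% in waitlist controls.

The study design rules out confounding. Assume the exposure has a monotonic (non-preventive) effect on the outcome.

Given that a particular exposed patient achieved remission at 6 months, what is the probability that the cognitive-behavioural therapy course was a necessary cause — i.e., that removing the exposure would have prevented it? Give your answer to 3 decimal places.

PN ≈ 0.641

p₁ = 0.64, p₀ = 0.23.
Under exogeneity and monotonicity, PN = (p₁ − p₀) / p₁.
PN = (0.64 − 0.23) / 0.64 = 0.41 / 0.64 ≈ 0.6406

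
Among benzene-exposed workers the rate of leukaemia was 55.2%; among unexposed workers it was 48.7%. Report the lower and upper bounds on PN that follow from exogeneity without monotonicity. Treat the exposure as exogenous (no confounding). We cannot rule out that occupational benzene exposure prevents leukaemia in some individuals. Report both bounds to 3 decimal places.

0.118 ≤ PN ≤ 0.929

p₁ = 0.552, p₀ = 0.487.
Under exogeneity alone the bounds on PN are max{0,(p₁−p₀)/p₁} ≤ PN ≤ min{1,(1−p₀)/p₁}.
  lower = (p₁ − p₀)/p₁ = 0.065 / 0.552 ≈ 0.1178
  upper = min{1, (1 − p₀)/p₁} = 0.513 / 0.552 ≈ 0.9293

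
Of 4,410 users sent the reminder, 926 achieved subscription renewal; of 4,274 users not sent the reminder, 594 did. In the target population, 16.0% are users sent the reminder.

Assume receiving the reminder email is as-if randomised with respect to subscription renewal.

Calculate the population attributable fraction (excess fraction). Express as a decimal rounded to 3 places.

PAF ≈ 0.076

p₁ = P(outcome | exposed) = 926/4410 = 0.20998
p₀ = P(outcome | unexposed) = 594/4274 = 0.13898
Overall risk P(Y=1) = π·p₁ + (1−π)·p₀ = 0.16×0.20998 + 0.84×0.13898 = 0.15034.
Under exogeneity, PAF = [P(Y=1) − p₀] / P(Y=1).
PAF = (0.15034 − 0.13898) / 0.15034 ≈ 0.0756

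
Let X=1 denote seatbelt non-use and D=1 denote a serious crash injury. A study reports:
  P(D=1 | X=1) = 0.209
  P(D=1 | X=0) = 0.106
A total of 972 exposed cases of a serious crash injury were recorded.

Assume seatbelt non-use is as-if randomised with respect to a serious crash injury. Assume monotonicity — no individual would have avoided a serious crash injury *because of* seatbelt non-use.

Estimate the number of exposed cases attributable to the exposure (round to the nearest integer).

Let p₁ = 0.209, p₀ = 0.106.
PN = (p₁ − p₀)/p₁ = (0.209 − 0.106) / 0.209 ≈ 0.49282.
Attributable cases ≈ PN × (exposed cases) = 0.49282 × 972 ≈ 479.02.

about 479 cases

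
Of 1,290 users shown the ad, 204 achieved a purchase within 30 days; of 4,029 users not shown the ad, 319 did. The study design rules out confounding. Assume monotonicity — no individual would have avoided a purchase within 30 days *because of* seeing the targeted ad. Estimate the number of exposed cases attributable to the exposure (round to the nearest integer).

p₁ = P(outcome | exposed) = 204/1290 = 0.15814
p₀ = P(outcome | unexposed) = 319/4029 = 0.079176
PN = (p₁ − p₀)/p₁ = (0.15814 − 0.079176) / 0.15814 ≈ 0.49933.
Attributable cases ≈ PN × (exposed cases) = 0.49933 × 204 ≈ 101.86.

about 102 cases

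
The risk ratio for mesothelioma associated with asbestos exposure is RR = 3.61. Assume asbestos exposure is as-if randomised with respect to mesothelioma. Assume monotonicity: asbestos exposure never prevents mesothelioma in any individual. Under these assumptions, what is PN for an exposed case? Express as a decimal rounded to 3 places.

Under exogeneity and monotonicity, PN = (RR − 1) / RR = 1 − 1/RR.
PN = (3.61 − 1) / 3.61 = 2.61 / 3.61 ≈ 0.7230

PN ≈ 0.723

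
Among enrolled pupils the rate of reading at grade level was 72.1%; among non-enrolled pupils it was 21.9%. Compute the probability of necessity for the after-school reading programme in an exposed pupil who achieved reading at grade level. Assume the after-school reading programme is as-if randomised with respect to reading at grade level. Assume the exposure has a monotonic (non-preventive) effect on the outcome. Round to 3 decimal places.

p₁ = 0.721, p₀ = 0.219.
Under exogeneity and monotonicity, PN = (p₁ − p₀) / p₁.
PN = (0.721 − 0.219) / 0.721 = 0.502 / 0.721 ≈ 0.6963

PN ≈ 0.696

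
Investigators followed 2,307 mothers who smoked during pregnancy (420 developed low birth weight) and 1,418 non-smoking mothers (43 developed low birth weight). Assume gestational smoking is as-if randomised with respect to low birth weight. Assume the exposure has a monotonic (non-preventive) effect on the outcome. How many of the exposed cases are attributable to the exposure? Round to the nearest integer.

p₁ = P(outcome | exposed) = 420/2307 = 0.18205
p₀ = P(outcome | unexposed) = 43/1418 = 0.030324
PN = (p₁ − p₀)/p₁ = (0.18205 − 0.030324) / 0.18205 ≈ 0.83343.
Attributable cases ≈ PN × (exposed cases) = 0.83343 × 420 ≈ 350.04.

about 350 cases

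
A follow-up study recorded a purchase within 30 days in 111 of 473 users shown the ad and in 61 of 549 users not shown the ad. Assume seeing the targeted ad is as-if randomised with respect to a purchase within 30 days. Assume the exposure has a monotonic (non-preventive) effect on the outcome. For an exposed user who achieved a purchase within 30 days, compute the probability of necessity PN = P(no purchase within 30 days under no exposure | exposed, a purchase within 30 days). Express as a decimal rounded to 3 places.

PN ≈ 0.527

p₁ = P(outcome | exposed) = 111/473 = 0.23467
p₀ = P(outcome | unexposed) = 61/549 = 0.11111
Under exogeneity and monotonicity, PN = (p₁ − p₀) / p₁.
PN = (0.23467 − 0.11111) / 0.23467 = 0.12356 / 0.23467 ≈ 0.5265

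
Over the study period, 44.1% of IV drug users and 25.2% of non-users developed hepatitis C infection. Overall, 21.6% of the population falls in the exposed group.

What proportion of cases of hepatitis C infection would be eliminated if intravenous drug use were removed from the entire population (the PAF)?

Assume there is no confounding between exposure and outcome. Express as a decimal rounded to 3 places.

PAF ≈ 0.139

p₁ = 0.441, p₀ = 0.252.
Overall risk P(Y=1) = π·p₁ + (1−π)·p₀ = 0.216×0.441 + 0.784×0.252 = 0.29282.
Under exogeneity, PAF = [P(Y=1) − p₀] / P(Y=1).
PAF = (0.29282 − 0.252) / 0.29282 ≈ 0.1394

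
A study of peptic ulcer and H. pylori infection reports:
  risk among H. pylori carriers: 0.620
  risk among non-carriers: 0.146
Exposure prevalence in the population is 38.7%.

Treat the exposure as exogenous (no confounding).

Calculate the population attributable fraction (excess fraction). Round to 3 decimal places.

PAF ≈ 0.557

Let p₁ = 0.62, p₀ = 0.146.
Overall risk P(Y=1) = π·p₁ + (1−π)·p₀ = 0.387×0.62 + 0.613×0.146 = 0.32944.
Under exogeneity, PAF = [P(Y=1) − p₀] / P(Y=1).
PAF = (0.32944 − 0.146) / 0.32944 ≈ 0.5568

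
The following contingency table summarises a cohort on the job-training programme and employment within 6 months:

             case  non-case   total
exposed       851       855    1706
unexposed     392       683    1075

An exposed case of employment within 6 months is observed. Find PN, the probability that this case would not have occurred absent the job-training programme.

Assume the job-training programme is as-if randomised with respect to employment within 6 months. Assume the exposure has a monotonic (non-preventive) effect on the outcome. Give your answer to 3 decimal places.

PN ≈ 0.269

p₁ = P(outcome | exposed) = 851/1706 = 0.49883
p₀ = P(outcome | unexposed) = 392/1075 = 0.36465
Under exogeneity and monotonicity, PN = (p₁ − p₀)/p₁.
PN = (0.49883 − 0.36465) / 0.49883 ≈ 0.2690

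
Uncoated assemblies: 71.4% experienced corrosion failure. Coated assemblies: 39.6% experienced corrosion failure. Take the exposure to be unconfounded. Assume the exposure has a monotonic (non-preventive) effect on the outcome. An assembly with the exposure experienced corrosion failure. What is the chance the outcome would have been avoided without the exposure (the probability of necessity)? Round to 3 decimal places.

PN ≈ 0.445

p₁ = 0.714, p₀ = 0.396.
Under exogeneity and monotonicity, PN = (p₁ − p₀) / p₁.
PN = (0.714 − 0.396) / 0.714 = 0.318 / 0.714 ≈ 0.4454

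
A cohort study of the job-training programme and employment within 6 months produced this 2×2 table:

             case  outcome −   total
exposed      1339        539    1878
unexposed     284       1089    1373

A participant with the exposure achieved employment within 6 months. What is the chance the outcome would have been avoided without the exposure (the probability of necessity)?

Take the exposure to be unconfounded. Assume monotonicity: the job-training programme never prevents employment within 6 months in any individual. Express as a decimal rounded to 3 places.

PN ≈ 0.710

p₁ = P(outcome | exposed) = 1339/1878 = 0.71299
p₀ = P(outcome | unexposed) = 284/1373 = 0.20685
Under exogeneity and monotonicity, PN = (p₁ − p₀) / p₁.
PN = (0.71299 − 0.20685) / 0.71299 = 0.50615 / 0.71299 ≈ 0.7099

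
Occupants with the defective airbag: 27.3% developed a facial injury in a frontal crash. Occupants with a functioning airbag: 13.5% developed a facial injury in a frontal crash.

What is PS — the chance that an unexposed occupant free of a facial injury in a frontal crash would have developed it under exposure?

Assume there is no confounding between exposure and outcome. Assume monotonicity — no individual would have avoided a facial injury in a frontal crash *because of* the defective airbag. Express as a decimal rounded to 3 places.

PS ≈ 0.160

p₁ = 0.273, p₀ = 0.135.
Under exogeneity and monotonicity, PS = (p₁ − p₀) / (1 − p₀).
PS = (0.273 − 0.135) / (1 − 0.135) = 0.138 / 0.865 ≈ 0.1595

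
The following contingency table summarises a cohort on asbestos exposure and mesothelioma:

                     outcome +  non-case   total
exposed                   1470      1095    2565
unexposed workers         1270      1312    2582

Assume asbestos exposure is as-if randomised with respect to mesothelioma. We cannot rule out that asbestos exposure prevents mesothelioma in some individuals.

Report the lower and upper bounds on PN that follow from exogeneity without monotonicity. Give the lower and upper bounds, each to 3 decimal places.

0.142 ≤ PN ≤ 0.887

p₁ = P(outcome | exposed) = 1470/2565 = 0.5731
p₀ = P(outcome | unexposed) = 1270/2582 = 0.49187
Under exogeneity alone the bounds on PN are max{0,(p₁−p₀)/p₁} ≤ PN ≤ min{1,(1−p₀)/p₁}.
  lower = (p₁ − p₀)/p₁ = 0.081233 / 0.5731 ≈ 0.1417
  upper = min{1, (1 − p₀)/p₁} = 0.50813 / 0.5731 ≈ 0.8866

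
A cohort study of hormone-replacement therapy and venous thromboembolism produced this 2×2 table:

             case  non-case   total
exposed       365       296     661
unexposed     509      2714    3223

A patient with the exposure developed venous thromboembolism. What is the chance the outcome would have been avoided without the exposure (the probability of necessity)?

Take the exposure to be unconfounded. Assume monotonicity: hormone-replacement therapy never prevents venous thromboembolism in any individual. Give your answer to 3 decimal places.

p₁ = P(outcome | exposed) = 365/661 = 0.55219
p₀ = P(outcome | unexposed) = 509/3223 = 0.15793
Under exogeneity and monotonicity, PN = (p₁ − p₀) / p₁.
PN = (0.55219 − 0.15793) / 0.55219 = 0.39427 / 0.55219 ≈ 0.7140

PN ≈ 0.714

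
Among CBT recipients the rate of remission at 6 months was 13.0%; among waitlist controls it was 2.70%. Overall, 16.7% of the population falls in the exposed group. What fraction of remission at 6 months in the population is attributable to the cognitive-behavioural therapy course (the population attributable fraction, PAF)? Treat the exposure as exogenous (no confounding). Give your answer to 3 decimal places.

p₁ = 0.13, p₀ = 0.027.
Overall risk P(Y=1) = π·p₁ + (1−π)·p₀ = 0.167×0.13 + 0.833×0.027 = 0.044201.
Under exogeneity, PAF = [P(Y=1) − p₀] / P(Y=1).
PAF = (0.044201 − 0.027) / 0.044201 ≈ 0.3892

PAF ≈ 0.389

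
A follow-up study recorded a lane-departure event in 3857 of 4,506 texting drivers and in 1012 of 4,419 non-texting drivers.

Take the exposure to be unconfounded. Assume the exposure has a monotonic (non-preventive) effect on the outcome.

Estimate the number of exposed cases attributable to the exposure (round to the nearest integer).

about 2825 cases

p₁ = P(outcome | exposed) = 3857/4506 = 0.85597
p₀ = P(outcome | unexposed) = 1012/4419 = 0.22901
PN = (p₁ − p₀)/p₁ = (0.85597 − 0.22901) / 0.85597 ≈ 0.73245.
Attributable cases ≈ PN × (exposed cases) = 0.73245 × 3857 ≈ 2825.08.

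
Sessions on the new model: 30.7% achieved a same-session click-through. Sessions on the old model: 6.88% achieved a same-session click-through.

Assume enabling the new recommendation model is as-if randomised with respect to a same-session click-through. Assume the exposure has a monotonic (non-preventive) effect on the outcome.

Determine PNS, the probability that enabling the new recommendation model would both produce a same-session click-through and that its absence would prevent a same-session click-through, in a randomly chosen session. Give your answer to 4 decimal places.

PNS ≈ 0.2382

p₁ = 0.307, p₀ = 0.0688.
Under exogeneity and monotonicity, PNS = p₁ − p₀.
PNS = 0.307 − 0.0688 = 0.2382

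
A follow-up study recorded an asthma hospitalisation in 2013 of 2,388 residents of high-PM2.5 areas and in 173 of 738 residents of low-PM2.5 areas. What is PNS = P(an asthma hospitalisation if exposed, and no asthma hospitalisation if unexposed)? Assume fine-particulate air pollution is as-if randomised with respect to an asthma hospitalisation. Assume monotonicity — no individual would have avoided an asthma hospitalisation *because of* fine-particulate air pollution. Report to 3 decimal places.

PNS ≈ 0.609

p₁ = P(outcome | exposed) = 2013/2388 = 0.84296
p₀ = P(outcome | unexposed) = 173/738 = 0.23442
Under exogeneity and monotonicity, PNS = p₁ − p₀.
PNS = 0.84296 − 0.23442 = 0.60855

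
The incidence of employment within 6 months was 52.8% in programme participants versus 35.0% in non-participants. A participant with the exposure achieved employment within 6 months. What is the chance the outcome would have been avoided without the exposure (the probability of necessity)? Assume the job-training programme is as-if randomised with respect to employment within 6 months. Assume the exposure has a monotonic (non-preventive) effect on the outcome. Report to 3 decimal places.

p₁ = 0.528, p₀ = 0.35.
Under exogeneity and monotonicity, PN = (p₁ − p₀) / p₁.
PN = (0.528 − 0.35) / 0.528 = 0.178 / 0.528 ≈ 0.3371

PN ≈ 0.337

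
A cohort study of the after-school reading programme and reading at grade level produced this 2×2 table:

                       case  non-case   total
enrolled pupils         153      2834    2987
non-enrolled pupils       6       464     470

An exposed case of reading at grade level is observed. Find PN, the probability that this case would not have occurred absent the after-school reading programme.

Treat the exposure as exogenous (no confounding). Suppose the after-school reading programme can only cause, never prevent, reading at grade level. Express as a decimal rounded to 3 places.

p₁ = P(outcome | exposed) = 153/2987 = 0.051222
p₀ = P(outcome | unexposed) = 6/470 = 0.012766
Under exogeneity and monotonicity, PN = (p₁ − p₀)/p₁.
PN = (0.051222 − 0.012766) / 0.051222 ≈ 0.7508

PN ≈ 0.751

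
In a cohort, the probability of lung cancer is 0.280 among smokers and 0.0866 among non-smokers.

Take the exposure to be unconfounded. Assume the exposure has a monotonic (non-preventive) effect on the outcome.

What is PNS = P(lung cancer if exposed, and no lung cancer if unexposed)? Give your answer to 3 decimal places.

Let p₁ = 0.28, p₀ = 0.0866.
Under exogeneity and monotonicity, PNS = p₁ − p₀.
PNS = 0.28 − 0.0866 = 0.1934

PNS ≈ 0.193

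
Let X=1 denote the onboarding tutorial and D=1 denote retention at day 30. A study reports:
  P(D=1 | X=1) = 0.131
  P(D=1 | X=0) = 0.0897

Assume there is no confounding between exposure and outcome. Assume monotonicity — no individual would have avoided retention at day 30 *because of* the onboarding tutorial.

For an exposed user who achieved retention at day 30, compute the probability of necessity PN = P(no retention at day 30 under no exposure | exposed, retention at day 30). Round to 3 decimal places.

PN ≈ 0.315

Let p₁ = 0.131, p₀ = 0.0897.
Under exogeneity and monotonicity, PN = (p₁ − p₀) / p₁.
PN = (0.131 − 0.0897) / 0.131 = 0.0413 / 0.131 ≈ 0.3153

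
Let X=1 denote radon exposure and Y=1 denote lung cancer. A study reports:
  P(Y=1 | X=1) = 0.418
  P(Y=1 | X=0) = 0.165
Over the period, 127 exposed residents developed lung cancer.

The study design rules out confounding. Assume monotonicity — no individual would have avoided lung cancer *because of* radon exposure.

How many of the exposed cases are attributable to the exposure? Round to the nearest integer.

about 77 cases

Let p₁ = 0.418, p₀ = 0.165.
PN = (p₁ − p₀)/p₁ = (0.418 − 0.165) / 0.418 ≈ 0.60526.
Attributable cases ≈ PN × (exposed cases) = 0.60526 × 127 ≈ 76.87.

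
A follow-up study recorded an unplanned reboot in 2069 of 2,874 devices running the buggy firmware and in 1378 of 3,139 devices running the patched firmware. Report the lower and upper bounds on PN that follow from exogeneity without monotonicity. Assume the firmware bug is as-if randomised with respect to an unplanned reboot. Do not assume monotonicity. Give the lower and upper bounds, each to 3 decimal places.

0.390 ≤ PN ≤ 0.779

p₁ = P(outcome | exposed) = 2069/2874 = 0.7199
p₀ = P(outcome | unexposed) = 1378/3139 = 0.43899
Under exogeneity alone the bounds on PN are max{0,(p₁−p₀)/p₁} ≤ PN ≤ min{1,(1−p₀)/p₁}.
  lower = (p₁ − p₀)/p₁ = 0.28091 / 0.7199 ≈ 0.3902
  upper = min{1, (1 − p₀)/p₁} = 0.56101 / 0.7199 ≈ 0.7793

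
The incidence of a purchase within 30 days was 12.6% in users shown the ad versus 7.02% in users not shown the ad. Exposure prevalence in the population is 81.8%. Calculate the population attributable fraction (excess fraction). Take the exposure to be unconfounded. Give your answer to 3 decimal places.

p₁ = 0.126, p₀ = 0.0702.
Overall risk P(Y=1) = π·p₁ + (1−π)·p₀ = 0.818×0.126 + 0.182×0.0702 = 0.11584.
Under exogeneity, PAF = [P(Y=1) − p₀] / P(Y=1).
PAF = (0.11584 − 0.0702) / 0.11584 ≈ 0.3940

PAF ≈ 0.394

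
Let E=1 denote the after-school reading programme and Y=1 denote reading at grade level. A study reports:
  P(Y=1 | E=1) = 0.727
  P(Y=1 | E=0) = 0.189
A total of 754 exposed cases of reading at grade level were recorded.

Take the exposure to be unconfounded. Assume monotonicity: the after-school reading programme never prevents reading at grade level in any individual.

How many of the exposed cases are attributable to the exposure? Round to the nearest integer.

about 558 cases

Let p₁ = 0.727, p₀ = 0.189.
PN = (p₁ − p₀)/p₁ = (0.727 − 0.189) / 0.727 ≈ 0.74003.
Attributable cases ≈ PN × (exposed cases) = 0.74003 × 754 ≈ 557.98.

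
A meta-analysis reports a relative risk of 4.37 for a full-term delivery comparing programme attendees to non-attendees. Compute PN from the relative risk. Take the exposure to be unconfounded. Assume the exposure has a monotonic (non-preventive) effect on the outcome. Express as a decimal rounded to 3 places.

PN ≈ 0.771

Under exogeneity and monotonicity, PN = (RR − 1) / RR = 1 − 1/RR.
PN = (4.37 − 1) / 4.37 = 3.37 / 4.37 ≈ 0.7712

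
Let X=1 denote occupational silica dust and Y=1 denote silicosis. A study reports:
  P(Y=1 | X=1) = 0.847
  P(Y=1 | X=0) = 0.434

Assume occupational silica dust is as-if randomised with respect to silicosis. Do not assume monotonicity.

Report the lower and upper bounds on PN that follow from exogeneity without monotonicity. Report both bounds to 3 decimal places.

0.488 ≤ PN ≤ 0.668

Let p₁ = 0.847, p₀ = 0.434.
Under exogeneity alone the bounds on PN are max{0,(p₁−p₀)/p₁} ≤ PN ≤ min{1,(1−p₀)/p₁}.
  lower = (p₁ − p₀)/p₁ = 0.413 / 0.847 ≈ 0.4876
  upper = min{1, (1 − p₀)/p₁} = 0.566 / 0.847 ≈ 0.6682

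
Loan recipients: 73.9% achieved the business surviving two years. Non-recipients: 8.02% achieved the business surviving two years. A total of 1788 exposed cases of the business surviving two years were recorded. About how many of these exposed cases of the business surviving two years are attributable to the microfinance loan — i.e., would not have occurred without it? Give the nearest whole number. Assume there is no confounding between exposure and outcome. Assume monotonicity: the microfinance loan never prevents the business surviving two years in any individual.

about 1594 cases

p₁ = 0.739, p₀ = 0.0802.
PN = (p₁ − p₀)/p₁ = (0.739 − 0.0802) / 0.739 ≈ 0.89147.
Attributable cases ≈ PN × (exposed cases) = 0.89147 × 1788 ≈ 1593.96.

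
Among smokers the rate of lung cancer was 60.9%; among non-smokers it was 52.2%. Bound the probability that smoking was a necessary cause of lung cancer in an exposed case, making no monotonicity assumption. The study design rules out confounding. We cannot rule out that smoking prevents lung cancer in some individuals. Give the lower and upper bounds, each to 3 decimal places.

0.143 ≤ PN ≤ 0.785

p₁ = 0.609, p₀ = 0.522.
Under exogeneity alone the bounds on PN are max{0,(p₁−p₀)/p₁} ≤ PN ≤ min{1,(1−p₀)/p₁}.
  lower = (p₁ − p₀)/p₁ = 0.087 / 0.609 ≈ 0.1429
  upper = min{1, (1 − p₀)/p₁} = 0.478 / 0.609 ≈ 0.7849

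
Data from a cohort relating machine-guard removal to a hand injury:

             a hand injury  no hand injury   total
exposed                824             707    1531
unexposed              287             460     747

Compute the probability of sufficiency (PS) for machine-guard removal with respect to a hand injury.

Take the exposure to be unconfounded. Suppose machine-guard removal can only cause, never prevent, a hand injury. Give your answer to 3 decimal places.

PS ≈ 0.250

p₁ = P(outcome | exposed) = 824/1531 = 0.53821
p₀ = P(outcome | unexposed) = 287/747 = 0.3842
Under exogeneity and monotonicity, PS = (p₁ − p₀) / (1 − p₀).
PS = (0.53821 − 0.3842) / (1 − 0.3842) = 0.15401 / 0.6158 ≈ 0.2501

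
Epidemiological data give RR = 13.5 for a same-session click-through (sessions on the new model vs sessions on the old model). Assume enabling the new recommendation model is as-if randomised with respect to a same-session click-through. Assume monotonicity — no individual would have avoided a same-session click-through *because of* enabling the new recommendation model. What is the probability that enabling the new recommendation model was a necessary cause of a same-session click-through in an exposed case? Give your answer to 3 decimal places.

Under exogeneity and monotonicity, PN = (RR − 1) / RR = 1 − 1/RR.
PN = (13.5 − 1) / 13.5 = 12.5 / 13.5 ≈ 0.9259

PN ≈ 0.926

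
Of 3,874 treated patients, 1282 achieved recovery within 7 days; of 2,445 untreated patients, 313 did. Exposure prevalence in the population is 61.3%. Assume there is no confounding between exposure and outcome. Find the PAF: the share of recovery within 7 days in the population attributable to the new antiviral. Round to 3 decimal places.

p₁ = P(outcome | exposed) = 1282/3874 = 0.33092
p₀ = P(outcome | unexposed) = 313/2445 = 0.12802
Overall risk P(Y=1) = π·p₁ + (1−π)·p₀ = 0.613×0.33092 + 0.387×0.12802 = 0.2524.
Under exogeneity, PAF = [P(Y=1) − p₀] / P(Y=1).
PAF = (0.2524 − 0.12802) / 0.2524 ≈ 0.4928

PAF ≈ 0.493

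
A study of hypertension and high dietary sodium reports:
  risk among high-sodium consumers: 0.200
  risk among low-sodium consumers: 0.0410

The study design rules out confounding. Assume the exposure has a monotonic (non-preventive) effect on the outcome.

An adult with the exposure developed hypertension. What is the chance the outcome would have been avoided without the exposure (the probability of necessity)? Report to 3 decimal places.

PN ≈ 0.795

Let p₁ = 0.2, p₀ = 0.041.
Under exogeneity and monotonicity, PN = (p₁ − p₀) / p₁.
PN = (0.2 − 0.041) / 0.2 = 0.159 / 0.2 ≈ 0.7950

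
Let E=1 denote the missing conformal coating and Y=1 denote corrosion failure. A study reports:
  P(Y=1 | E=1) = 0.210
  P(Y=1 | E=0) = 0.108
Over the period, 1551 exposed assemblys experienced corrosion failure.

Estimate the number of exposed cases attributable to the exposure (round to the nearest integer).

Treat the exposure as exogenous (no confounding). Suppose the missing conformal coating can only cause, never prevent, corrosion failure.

about 753 cases

Let p₁ = 0.21, p₀ = 0.108.
PN = (p₁ − p₀)/p₁ = (0.21 − 0.108) / 0.21 ≈ 0.48571.
Attributable cases ≈ PN × (exposed cases) = 0.48571 × 1551 ≈ 753.34.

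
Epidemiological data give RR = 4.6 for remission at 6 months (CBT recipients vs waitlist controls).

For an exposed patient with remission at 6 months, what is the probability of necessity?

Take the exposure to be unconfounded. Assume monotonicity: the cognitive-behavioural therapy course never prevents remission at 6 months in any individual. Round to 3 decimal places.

Under exogeneity and monotonicity, PN = (RR − 1) / RR = 1 − 1/RR.
PN = (4.6 − 1) / 4.6 = 3.6 / 4.6 ≈ 0.7826

PN ≈ 0.783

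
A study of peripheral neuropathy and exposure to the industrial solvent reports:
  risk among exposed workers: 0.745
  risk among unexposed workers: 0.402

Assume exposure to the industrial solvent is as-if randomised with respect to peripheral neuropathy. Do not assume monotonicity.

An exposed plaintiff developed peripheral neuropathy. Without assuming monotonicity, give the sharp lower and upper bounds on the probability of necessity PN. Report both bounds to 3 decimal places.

Let p₁ = 0.745, p₀ = 0.402.
Under exogeneity alone the bounds on PN are max{0,(p₁−p₀)/p₁} ≤ PN ≤ min{1,(1−p₀)/p₁}.
  lower = (p₁ − p₀)/p₁ = 0.343 / 0.745 ≈ 0.4604
  upper = min{1, (1 − p₀)/p₁} = 0.598 / 0.745 ≈ 0.8027

0.460 ≤ PN ≤ 0.803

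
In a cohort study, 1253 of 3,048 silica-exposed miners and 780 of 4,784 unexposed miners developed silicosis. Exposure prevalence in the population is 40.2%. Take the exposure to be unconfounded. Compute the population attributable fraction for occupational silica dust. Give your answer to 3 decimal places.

PAF ≈ 0.379

p₁ = P(outcome | exposed) = 1253/3048 = 0.41109
p₀ = P(outcome | unexposed) = 780/4784 = 0.16304
Overall risk P(Y=1) = π·p₁ + (1−π)·p₀ = 0.402×0.41109 + 0.598×0.16304 = 0.26276.
Under exogeneity, PAF = [P(Y=1) − p₀] / P(Y=1).
PAF = (0.26276 − 0.16304) / 0.26276 ≈ 0.3795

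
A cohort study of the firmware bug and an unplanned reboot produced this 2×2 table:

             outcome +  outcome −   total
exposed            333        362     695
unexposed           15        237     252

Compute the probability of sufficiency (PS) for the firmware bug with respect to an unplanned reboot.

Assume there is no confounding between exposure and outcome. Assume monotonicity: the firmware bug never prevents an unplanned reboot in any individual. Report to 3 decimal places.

p₁ = P(outcome | exposed) = 333/695 = 0.47914
p₀ = P(outcome | unexposed) = 15/252 = 0.059524
Under exogeneity and monotonicity, PS = (p₁ − p₀)/(1 − p₀).
PS = (0.47914 − 0.059524) / 0.94048 ≈ 0.4462

PS ≈ 0.446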